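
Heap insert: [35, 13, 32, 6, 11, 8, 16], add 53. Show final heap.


Append 53: [35, 13, 32, 6, 11, 8, 16, 53]
Bubble up: swap idx 7(53) with idx 3(6); swap idx 3(53) with idx 1(13); swap idx 1(53) with idx 0(35)
Result: [53, 35, 32, 13, 11, 8, 16, 6]


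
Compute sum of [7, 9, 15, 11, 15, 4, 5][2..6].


Prefix sums: [0, 7, 16, 31, 42, 57, 61, 66]
Sum[2..6] = prefix[7] - prefix[2] = 66 - 16 = 50


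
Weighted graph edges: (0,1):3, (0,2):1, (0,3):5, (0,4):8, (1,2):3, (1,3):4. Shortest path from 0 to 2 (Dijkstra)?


Dijkstra from 0:
Distances: {0: 0, 1: 3, 2: 1, 3: 5, 4: 8}
Shortest distance to 2 = 1, path = [0, 2]


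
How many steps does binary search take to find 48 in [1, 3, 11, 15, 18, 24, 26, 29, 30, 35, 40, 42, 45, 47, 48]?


Search for 48:
[0,14] mid=7 arr[7]=29
[8,14] mid=11 arr[11]=42
[12,14] mid=13 arr[13]=47
[14,14] mid=14 arr[14]=48
Total: 4 comparisons


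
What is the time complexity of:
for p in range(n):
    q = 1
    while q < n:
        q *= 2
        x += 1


Per nesting level: O(n) * O(log n) = O(n log n)
Complexity: O(n log n)


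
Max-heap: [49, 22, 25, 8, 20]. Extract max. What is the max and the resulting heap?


Max = 49
Replace root with last, heapify down
Resulting heap: [25, 22, 20, 8]


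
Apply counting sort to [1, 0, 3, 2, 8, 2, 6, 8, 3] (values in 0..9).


Count array: [1, 1, 2, 2, 0, 0, 1, 0, 2, 0]
Reconstruct: [0, 1, 2, 2, 3, 3, 6, 8, 8]


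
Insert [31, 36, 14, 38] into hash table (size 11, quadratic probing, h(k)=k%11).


Insertions: 31->slot 9; 36->slot 3; 14->slot 4; 38->slot 5
Table: [None, None, None, 36, 14, 38, None, None, None, 31, None]


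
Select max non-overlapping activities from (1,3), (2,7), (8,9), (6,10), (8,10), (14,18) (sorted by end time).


Greedy: pick earliest-ending, then skip overlaps.
Selected (3 activities): [(1, 3), (8, 9), (14, 18)]


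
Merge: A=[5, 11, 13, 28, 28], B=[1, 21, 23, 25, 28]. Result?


Compare heads, take smaller each step.
Merged: [1, 5, 11, 13, 21, 23, 25, 28, 28, 28]


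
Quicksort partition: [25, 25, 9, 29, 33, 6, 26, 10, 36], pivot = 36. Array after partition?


Elements <= 36 go left of pivot.
Result: [25, 25, 9, 29, 33, 6, 26, 10, 36], pivot at index 8


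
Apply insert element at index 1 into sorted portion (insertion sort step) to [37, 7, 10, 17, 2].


After one pass: [7, 37, 10, 17, 2]


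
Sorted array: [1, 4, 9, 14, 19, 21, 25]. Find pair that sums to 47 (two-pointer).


Two pointers: lo=0, hi=6
No pair sums to 47


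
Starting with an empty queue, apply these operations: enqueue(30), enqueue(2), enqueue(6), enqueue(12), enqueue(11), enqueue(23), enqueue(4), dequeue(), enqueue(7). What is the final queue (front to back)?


enqueue(30) -> [30]
enqueue(2) -> [30, 2]
enqueue(6) -> [30, 2, 6]
enqueue(12) -> [30, 2, 6, 12]
enqueue(11) -> [30, 2, 6, 12, 11]
enqueue(23) -> [30, 2, 6, 12, 11, 23]
enqueue(4) -> [30, 2, 6, 12, 11, 23, 4]
dequeue() returns 30 -> [2, 6, 12, 11, 23, 4]
enqueue(7) -> [2, 6, 12, 11, 23, 4, 7]
Final queue (front to back): [2, 6, 12, 11, 23, 4, 7]


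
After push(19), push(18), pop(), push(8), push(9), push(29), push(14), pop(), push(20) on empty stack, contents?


push(19) -> [19]
push(18) -> [19, 18]
pop() returns 18 -> [19]
push(8) -> [19, 8]
push(9) -> [19, 8, 9]
push(29) -> [19, 8, 9, 29]
push(14) -> [19, 8, 9, 29, 14]
pop() returns 14 -> [19, 8, 9, 29]
push(20) -> [19, 8, 9, 29, 20]
Final stack (bottom to top): [19, 8, 9, 29, 20]


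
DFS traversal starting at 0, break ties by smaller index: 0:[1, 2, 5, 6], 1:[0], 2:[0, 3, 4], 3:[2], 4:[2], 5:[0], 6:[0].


DFS stack-based: start with [0]
Visit order: [0, 1, 2, 3, 4, 5, 6]


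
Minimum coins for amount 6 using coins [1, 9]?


dp[0]=0; dp[i]=1+min(dp[i-c] for c in coins)
...dp[1]=1, dp[2]=2, dp[3]=3, dp[4]=4, dp[5]=5, dp[6]=6
Minimum coins for 6 = 6


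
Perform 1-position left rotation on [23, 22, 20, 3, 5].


Left rotate by 1: [22, 20, 3, 5, 23]


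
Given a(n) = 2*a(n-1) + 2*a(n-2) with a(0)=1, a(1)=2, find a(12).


Build bottom-up:
...a(10)=18272, a(11)=49920, a(12)=2*49920+2*18272=136384


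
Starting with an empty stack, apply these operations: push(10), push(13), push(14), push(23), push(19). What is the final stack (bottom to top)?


push(10) -> [10]
push(13) -> [10, 13]
push(14) -> [10, 13, 14]
push(23) -> [10, 13, 14, 23]
push(19) -> [10, 13, 14, 23, 19]
Final stack (bottom to top): [10, 13, 14, 23, 19]


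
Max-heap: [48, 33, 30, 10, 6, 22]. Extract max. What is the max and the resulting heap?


Max = 48
Replace root with last, heapify down
Resulting heap: [33, 22, 30, 10, 6]


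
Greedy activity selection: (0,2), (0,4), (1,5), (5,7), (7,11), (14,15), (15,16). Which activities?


Greedy: pick earliest-ending, then skip overlaps.
Selected (5 activities): [(0, 2), (5, 7), (7, 11), (14, 15), (15, 16)]


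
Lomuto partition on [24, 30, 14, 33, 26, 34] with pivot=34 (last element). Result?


Elements <= 34 go left of pivot.
Result: [24, 30, 14, 33, 26, 34], pivot at index 5


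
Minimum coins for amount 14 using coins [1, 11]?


dp[0]=0; dp[i]=1+min(dp[i-c] for c in coins)
...dp[9]=9, dp[10]=10, dp[11]=1, dp[12]=2, dp[13]=3, dp[14]=4
Minimum coins for 14 = 4


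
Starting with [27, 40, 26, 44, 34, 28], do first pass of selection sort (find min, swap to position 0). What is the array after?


After one pass: [26, 40, 27, 44, 34, 28]


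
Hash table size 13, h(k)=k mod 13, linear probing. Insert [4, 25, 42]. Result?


Insertions: 4->slot 4; 25->slot 12; 42->slot 3
Table: [None, None, None, 42, 4, None, None, None, None, None, None, None, 25]


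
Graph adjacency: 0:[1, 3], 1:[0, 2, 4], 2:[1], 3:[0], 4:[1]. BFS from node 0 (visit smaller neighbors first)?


BFS queue: start with [0]
Visit order: [0, 1, 3, 2, 4]


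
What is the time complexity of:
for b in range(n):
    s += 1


Per nesting level: O(n) = O(n)
Complexity: O(n)


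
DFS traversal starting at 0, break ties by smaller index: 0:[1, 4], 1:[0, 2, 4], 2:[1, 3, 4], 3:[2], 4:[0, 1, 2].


DFS stack-based: start with [0]
Visit order: [0, 1, 2, 3, 4]


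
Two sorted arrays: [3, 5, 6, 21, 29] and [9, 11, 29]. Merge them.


Compare heads, take smaller each step.
Merged: [3, 5, 6, 9, 11, 21, 29, 29]


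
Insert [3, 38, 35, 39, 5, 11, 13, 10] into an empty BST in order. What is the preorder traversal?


Root = 3; build tree by BST insertion.
Preorder traversal: [3, 38, 35, 5, 11, 10, 13, 39]


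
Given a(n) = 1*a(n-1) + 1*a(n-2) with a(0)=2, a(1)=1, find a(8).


Build bottom-up:
...a(6)=18, a(7)=29, a(8)=1*29+1*18=47


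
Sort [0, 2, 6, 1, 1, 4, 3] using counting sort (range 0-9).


Count array: [1, 2, 1, 1, 1, 0, 1, 0, 0, 0]
Reconstruct: [0, 1, 1, 2, 3, 4, 6]


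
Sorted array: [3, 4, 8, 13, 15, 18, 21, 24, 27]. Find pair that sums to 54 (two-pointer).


Two pointers: lo=0, hi=8
No pair sums to 54


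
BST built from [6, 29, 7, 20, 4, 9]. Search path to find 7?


BST root = 6
Search for 7: compare at each node
Path: [6, 29, 7]


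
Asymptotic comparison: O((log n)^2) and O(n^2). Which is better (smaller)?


polylogarithmic grows slower than quadratic
O((log n)^2) is asymptotically smaller; O(n^2) grows faster


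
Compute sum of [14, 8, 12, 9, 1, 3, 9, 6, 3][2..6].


Prefix sums: [0, 14, 22, 34, 43, 44, 47, 56, 62, 65]
Sum[2..6] = prefix[7] - prefix[2] = 56 - 22 = 34


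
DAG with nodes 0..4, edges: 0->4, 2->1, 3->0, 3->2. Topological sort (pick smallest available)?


Kahn's algorithm, process smallest node first
Order: [3, 0, 2, 1, 4]


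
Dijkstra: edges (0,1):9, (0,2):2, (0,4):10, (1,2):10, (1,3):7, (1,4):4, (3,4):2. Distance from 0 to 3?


Dijkstra from 0:
Distances: {0: 0, 1: 9, 2: 2, 3: 12, 4: 10}
Shortest distance to 3 = 12, path = [0, 4, 3]


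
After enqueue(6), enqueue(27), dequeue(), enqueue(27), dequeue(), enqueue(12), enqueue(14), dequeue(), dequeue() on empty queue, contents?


enqueue(6) -> [6]
enqueue(27) -> [6, 27]
dequeue() returns 6 -> [27]
enqueue(27) -> [27, 27]
dequeue() returns 27 -> [27]
enqueue(12) -> [27, 12]
enqueue(14) -> [27, 12, 14]
dequeue() returns 27 -> [12, 14]
dequeue() returns 12 -> [14]
Final queue (front to back): [14]


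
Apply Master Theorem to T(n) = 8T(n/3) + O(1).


a=8, b=3, c=0. log_3(8)=1.893 > c=0. Case 1: O(n^log_b(a)) = O(n^1.893)
Complexity: O(n^1.893)


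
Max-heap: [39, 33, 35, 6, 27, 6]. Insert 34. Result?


Append 34: [39, 33, 35, 6, 27, 6, 34]
Bubble up: no swaps needed
Result: [39, 33, 35, 6, 27, 6, 34]


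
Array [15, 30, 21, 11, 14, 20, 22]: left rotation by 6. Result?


Left rotate by 6: [22, 15, 30, 21, 11, 14, 20]


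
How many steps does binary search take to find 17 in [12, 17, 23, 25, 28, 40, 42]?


Search for 17:
[0,6] mid=3 arr[3]=25
[0,2] mid=1 arr[1]=17
Total: 2 comparisons


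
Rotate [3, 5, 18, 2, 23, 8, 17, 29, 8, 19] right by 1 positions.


Right rotate by 1: [19, 3, 5, 18, 2, 23, 8, 17, 29, 8]


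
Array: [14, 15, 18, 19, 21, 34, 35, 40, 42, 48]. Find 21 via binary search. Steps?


Search for 21:
[0,9] mid=4 arr[4]=21
Total: 1 comparisons


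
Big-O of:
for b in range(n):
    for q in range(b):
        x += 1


Per nesting level: O(n) * O(n) [triangular over b] = O(n^2)
Complexity: O(n^2)


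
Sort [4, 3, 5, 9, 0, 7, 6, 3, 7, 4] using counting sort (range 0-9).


Count array: [1, 0, 0, 2, 2, 1, 1, 2, 0, 1]
Reconstruct: [0, 3, 3, 4, 4, 5, 6, 7, 7, 9]


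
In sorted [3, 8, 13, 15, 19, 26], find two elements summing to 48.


Two pointers: lo=0, hi=5
No pair sums to 48


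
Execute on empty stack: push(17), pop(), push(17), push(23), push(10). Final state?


push(17) -> [17]
pop() returns 17 -> []
push(17) -> [17]
push(23) -> [17, 23]
push(10) -> [17, 23, 10]
Final stack (bottom to top): [17, 23, 10]


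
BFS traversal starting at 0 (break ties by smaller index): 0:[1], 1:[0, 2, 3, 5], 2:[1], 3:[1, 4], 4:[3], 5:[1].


BFS queue: start with [0]
Visit order: [0, 1, 2, 3, 5, 4]


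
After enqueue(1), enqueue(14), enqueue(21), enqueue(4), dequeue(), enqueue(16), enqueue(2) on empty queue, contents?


enqueue(1) -> [1]
enqueue(14) -> [1, 14]
enqueue(21) -> [1, 14, 21]
enqueue(4) -> [1, 14, 21, 4]
dequeue() returns 1 -> [14, 21, 4]
enqueue(16) -> [14, 21, 4, 16]
enqueue(2) -> [14, 21, 4, 16, 2]
Final queue (front to back): [14, 21, 4, 16, 2]


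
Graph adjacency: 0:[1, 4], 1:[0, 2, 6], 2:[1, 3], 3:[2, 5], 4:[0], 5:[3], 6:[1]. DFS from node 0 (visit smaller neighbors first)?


DFS stack-based: start with [0]
Visit order: [0, 1, 2, 3, 5, 6, 4]


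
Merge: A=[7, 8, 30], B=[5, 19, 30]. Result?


Compare heads, take smaller each step.
Merged: [5, 7, 8, 19, 30, 30]


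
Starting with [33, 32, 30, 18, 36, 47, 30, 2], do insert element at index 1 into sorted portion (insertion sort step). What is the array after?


After one pass: [32, 33, 30, 18, 36, 47, 30, 2]


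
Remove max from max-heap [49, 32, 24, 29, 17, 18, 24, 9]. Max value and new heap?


Max = 49
Replace root with last, heapify down
Resulting heap: [32, 29, 24, 9, 17, 18, 24]


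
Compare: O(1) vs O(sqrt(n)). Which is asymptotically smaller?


constant grows slower than sublinear
O(1) is asymptotically smaller; O(sqrt(n)) grows faster


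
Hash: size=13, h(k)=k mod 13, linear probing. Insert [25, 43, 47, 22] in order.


Insertions: 25->slot 12; 43->slot 4; 47->slot 8; 22->slot 9
Table: [None, None, None, None, 43, None, None, None, 47, 22, None, None, 25]


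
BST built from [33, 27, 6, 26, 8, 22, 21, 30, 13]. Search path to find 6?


BST root = 33
Search for 6: compare at each node
Path: [33, 27, 6]


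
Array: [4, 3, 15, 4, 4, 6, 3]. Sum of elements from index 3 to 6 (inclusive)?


Prefix sums: [0, 4, 7, 22, 26, 30, 36, 39]
Sum[3..6] = prefix[7] - prefix[3] = 39 - 22 = 17


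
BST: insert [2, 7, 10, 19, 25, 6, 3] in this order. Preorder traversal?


Root = 2; build tree by BST insertion.
Preorder traversal: [2, 7, 6, 3, 10, 19, 25]


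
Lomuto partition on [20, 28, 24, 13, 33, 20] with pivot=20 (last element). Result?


Elements <= 20 go left of pivot.
Result: [20, 13, 20, 28, 33, 24], pivot at index 2


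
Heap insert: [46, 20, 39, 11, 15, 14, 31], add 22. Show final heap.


Append 22: [46, 20, 39, 11, 15, 14, 31, 22]
Bubble up: swap idx 7(22) with idx 3(11); swap idx 3(22) with idx 1(20)
Result: [46, 22, 39, 20, 15, 14, 31, 11]


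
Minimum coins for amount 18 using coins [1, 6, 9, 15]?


dp[0]=0; dp[i]=1+min(dp[i-c] for c in coins)
...dp[13]=3, dp[14]=4, dp[15]=1, dp[16]=2, dp[17]=3, dp[18]=2
Minimum coins for 18 = 2


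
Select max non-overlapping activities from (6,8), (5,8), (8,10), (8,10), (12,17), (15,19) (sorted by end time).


Greedy: pick earliest-ending, then skip overlaps.
Selected (3 activities): [(6, 8), (8, 10), (12, 17)]


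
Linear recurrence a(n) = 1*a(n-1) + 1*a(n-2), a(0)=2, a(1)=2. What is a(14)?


Build bottom-up:
...a(12)=466, a(13)=754, a(14)=1*754+1*466=1220


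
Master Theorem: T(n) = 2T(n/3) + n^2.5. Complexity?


a=2, b=3, c=2.5. log_3(2)=0.631 < c=2.5. Case 3: O(n^c) = O(n^2.500)
Complexity: O(n^2.500)


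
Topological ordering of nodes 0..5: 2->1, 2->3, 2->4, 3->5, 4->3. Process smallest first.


Kahn's algorithm, process smallest node first
Order: [0, 2, 1, 4, 3, 5]


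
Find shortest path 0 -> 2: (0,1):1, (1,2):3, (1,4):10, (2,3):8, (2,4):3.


Dijkstra from 0:
Distances: {0: 0, 1: 1, 2: 4, 3: 12, 4: 7}
Shortest distance to 2 = 4, path = [0, 1, 2]


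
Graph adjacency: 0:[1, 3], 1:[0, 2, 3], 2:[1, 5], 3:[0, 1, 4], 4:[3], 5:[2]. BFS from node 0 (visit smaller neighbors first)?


BFS queue: start with [0]
Visit order: [0, 1, 3, 2, 4, 5]


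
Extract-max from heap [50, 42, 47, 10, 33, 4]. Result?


Max = 50
Replace root with last, heapify down
Resulting heap: [47, 42, 4, 10, 33]


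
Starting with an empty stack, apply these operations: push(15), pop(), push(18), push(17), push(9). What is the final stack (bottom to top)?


push(15) -> [15]
pop() returns 15 -> []
push(18) -> [18]
push(17) -> [18, 17]
push(9) -> [18, 17, 9]
Final stack (bottom to top): [18, 17, 9]


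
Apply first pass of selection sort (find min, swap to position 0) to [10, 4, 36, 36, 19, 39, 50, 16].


After one pass: [4, 10, 36, 36, 19, 39, 50, 16]


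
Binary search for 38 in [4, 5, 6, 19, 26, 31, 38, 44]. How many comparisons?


Search for 38:
[0,7] mid=3 arr[3]=19
[4,7] mid=5 arr[5]=31
[6,7] mid=6 arr[6]=38
Total: 3 comparisons


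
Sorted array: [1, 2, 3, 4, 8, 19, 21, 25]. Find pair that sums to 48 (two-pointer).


Two pointers: lo=0, hi=7
No pair sums to 48


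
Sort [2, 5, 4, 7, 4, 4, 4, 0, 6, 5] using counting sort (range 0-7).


Count array: [1, 0, 1, 0, 4, 2, 1, 1]
Reconstruct: [0, 2, 4, 4, 4, 4, 5, 5, 6, 7]


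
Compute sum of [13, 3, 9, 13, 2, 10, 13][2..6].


Prefix sums: [0, 13, 16, 25, 38, 40, 50, 63]
Sum[2..6] = prefix[7] - prefix[2] = 63 - 16 = 47


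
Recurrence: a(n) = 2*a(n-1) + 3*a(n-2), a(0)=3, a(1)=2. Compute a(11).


Build bottom-up:
...a(9)=24602, a(10)=73813, a(11)=2*73813+3*24602=221432


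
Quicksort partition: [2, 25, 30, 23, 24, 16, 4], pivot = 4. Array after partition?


Elements <= 4 go left of pivot.
Result: [2, 4, 30, 23, 24, 16, 25], pivot at index 1


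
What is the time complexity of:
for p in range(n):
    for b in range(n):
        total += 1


Per nesting level: O(n) * O(n) = O(n^2)
Complexity: O(n^2)


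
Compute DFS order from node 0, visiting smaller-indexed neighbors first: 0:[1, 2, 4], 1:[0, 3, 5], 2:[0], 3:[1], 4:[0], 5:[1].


DFS stack-based: start with [0]
Visit order: [0, 1, 3, 5, 2, 4]


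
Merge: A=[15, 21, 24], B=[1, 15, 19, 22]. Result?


Compare heads, take smaller each step.
Merged: [1, 15, 15, 19, 21, 22, 24]


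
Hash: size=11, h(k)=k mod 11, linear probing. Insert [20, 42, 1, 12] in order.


Insertions: 20->slot 9; 42->slot 10; 1->slot 1; 12->slot 2
Table: [None, 1, 12, None, None, None, None, None, None, 20, 42]


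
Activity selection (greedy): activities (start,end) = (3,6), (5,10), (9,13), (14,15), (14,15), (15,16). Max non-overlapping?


Greedy: pick earliest-ending, then skip overlaps.
Selected (4 activities): [(3, 6), (9, 13), (14, 15), (15, 16)]


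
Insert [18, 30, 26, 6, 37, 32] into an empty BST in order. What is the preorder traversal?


Root = 18; build tree by BST insertion.
Preorder traversal: [18, 6, 30, 26, 37, 32]


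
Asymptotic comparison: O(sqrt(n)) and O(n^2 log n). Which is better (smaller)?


sublinear grows slower than n^2 log n
O(sqrt(n)) is asymptotically smaller; O(n^2 log n) grows faster


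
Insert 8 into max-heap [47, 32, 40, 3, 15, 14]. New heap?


Append 8: [47, 32, 40, 3, 15, 14, 8]
Bubble up: no swaps needed
Result: [47, 32, 40, 3, 15, 14, 8]


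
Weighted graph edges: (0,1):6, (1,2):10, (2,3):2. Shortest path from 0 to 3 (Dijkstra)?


Dijkstra from 0:
Distances: {0: 0, 1: 6, 2: 16, 3: 18}
Shortest distance to 3 = 18, path = [0, 1, 2, 3]


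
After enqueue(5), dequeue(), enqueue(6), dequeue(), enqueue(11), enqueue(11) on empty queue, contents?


enqueue(5) -> [5]
dequeue() returns 5 -> []
enqueue(6) -> [6]
dequeue() returns 6 -> []
enqueue(11) -> [11]
enqueue(11) -> [11, 11]
Final queue (front to back): [11, 11]


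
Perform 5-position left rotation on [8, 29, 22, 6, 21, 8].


Left rotate by 5: [8, 8, 29, 22, 6, 21]


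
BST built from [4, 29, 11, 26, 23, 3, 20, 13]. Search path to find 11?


BST root = 4
Search for 11: compare at each node
Path: [4, 29, 11]


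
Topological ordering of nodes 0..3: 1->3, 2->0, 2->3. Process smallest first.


Kahn's algorithm, process smallest node first
Order: [1, 2, 0, 3]


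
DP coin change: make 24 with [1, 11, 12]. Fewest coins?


dp[0]=0; dp[i]=1+min(dp[i-c] for c in coins)
...dp[19]=8, dp[20]=9, dp[21]=10, dp[22]=2, dp[23]=2, dp[24]=2
Minimum coins for 24 = 2


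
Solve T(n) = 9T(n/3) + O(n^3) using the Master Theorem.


a=9, b=3, c=3. log_3(9)=2 < c=3. Case 3: O(n^c) = O(n^3)
Complexity: O(n^3)


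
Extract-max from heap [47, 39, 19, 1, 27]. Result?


Max = 47
Replace root with last, heapify down
Resulting heap: [39, 27, 19, 1]


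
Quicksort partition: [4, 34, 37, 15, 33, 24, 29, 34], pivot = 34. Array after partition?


Elements <= 34 go left of pivot.
Result: [4, 34, 15, 33, 24, 29, 34, 37], pivot at index 6


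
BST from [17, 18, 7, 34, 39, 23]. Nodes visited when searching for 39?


BST root = 17
Search for 39: compare at each node
Path: [17, 18, 34, 39]


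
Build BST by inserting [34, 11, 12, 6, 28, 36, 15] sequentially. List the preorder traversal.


Root = 34; build tree by BST insertion.
Preorder traversal: [34, 11, 6, 12, 28, 15, 36]


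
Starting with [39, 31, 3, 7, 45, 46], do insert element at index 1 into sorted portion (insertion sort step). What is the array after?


After one pass: [31, 39, 3, 7, 45, 46]


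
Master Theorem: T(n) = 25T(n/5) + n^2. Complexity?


a=25, b=5, c=2. log_5(25)=2 = c=2. Case 2: O(n^c log n) = O(n^2 log n)
Complexity: O(n^2 log n)


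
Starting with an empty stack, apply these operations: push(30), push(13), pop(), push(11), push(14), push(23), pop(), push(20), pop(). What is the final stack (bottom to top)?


push(30) -> [30]
push(13) -> [30, 13]
pop() returns 13 -> [30]
push(11) -> [30, 11]
push(14) -> [30, 11, 14]
push(23) -> [30, 11, 14, 23]
pop() returns 23 -> [30, 11, 14]
push(20) -> [30, 11, 14, 20]
pop() returns 20 -> [30, 11, 14]
Final stack (bottom to top): [30, 11, 14]


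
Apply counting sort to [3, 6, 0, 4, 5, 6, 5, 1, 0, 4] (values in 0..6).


Count array: [2, 1, 0, 1, 2, 2, 2]
Reconstruct: [0, 0, 1, 3, 4, 4, 5, 5, 6, 6]


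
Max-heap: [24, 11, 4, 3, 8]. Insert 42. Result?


Append 42: [24, 11, 4, 3, 8, 42]
Bubble up: swap idx 5(42) with idx 2(4); swap idx 2(42) with idx 0(24)
Result: [42, 11, 24, 3, 8, 4]


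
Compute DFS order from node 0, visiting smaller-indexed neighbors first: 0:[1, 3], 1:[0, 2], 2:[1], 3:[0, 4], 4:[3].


DFS stack-based: start with [0]
Visit order: [0, 1, 2, 3, 4]


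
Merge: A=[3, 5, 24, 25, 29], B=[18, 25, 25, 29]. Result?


Compare heads, take smaller each step.
Merged: [3, 5, 18, 24, 25, 25, 25, 29, 29]


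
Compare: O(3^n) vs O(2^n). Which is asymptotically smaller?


exponential grows slower than exponential (base 3)
O(2^n) is asymptotically smaller; O(3^n) grows faster


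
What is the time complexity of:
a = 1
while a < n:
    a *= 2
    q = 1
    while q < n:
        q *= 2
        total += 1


Per nesting level: O(log n) * O(log n) = O((log n)^2)
Complexity: O((log n)^2)


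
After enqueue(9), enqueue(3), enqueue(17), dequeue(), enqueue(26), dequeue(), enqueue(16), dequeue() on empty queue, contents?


enqueue(9) -> [9]
enqueue(3) -> [9, 3]
enqueue(17) -> [9, 3, 17]
dequeue() returns 9 -> [3, 17]
enqueue(26) -> [3, 17, 26]
dequeue() returns 3 -> [17, 26]
enqueue(16) -> [17, 26, 16]
dequeue() returns 17 -> [26, 16]
Final queue (front to back): [26, 16]


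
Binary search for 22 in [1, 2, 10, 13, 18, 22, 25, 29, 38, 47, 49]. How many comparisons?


Search for 22:
[0,10] mid=5 arr[5]=22
Total: 1 comparisons


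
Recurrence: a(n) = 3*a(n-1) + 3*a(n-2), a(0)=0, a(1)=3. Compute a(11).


Build bottom-up:
...a(9)=105948, a(10)=401679, a(11)=3*401679+3*105948=1522881


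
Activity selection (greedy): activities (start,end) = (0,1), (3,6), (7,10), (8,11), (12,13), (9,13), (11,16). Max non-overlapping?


Greedy: pick earliest-ending, then skip overlaps.
Selected (4 activities): [(0, 1), (3, 6), (7, 10), (12, 13)]


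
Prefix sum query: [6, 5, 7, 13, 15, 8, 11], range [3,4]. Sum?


Prefix sums: [0, 6, 11, 18, 31, 46, 54, 65]
Sum[3..4] = prefix[5] - prefix[3] = 46 - 18 = 28


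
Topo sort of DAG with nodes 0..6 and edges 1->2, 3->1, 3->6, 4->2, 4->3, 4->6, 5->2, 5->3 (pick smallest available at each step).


Kahn's algorithm, process smallest node first
Order: [0, 4, 5, 3, 1, 2, 6]


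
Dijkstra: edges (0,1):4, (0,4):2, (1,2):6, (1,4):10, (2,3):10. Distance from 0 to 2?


Dijkstra from 0:
Distances: {0: 0, 1: 4, 2: 10, 3: 20, 4: 2}
Shortest distance to 2 = 10, path = [0, 1, 2]


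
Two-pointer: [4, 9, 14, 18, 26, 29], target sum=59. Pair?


Two pointers: lo=0, hi=5
No pair sums to 59


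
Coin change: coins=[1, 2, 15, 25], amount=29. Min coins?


dp[0]=0; dp[i]=1+min(dp[i-c] for c in coins)
...dp[24]=6, dp[25]=1, dp[26]=2, dp[27]=2, dp[28]=3, dp[29]=3
Minimum coins for 29 = 3


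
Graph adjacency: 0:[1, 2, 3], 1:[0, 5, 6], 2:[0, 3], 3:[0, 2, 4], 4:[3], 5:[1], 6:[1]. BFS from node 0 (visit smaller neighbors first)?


BFS queue: start with [0]
Visit order: [0, 1, 2, 3, 5, 6, 4]


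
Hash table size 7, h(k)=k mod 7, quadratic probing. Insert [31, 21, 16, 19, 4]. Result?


Insertions: 31->slot 3; 21->slot 0; 16->slot 2; 19->slot 5; 4->slot 4
Table: [21, None, 16, 31, 4, 19, None]


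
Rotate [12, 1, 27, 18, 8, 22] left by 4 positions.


Left rotate by 4: [8, 22, 12, 1, 27, 18]


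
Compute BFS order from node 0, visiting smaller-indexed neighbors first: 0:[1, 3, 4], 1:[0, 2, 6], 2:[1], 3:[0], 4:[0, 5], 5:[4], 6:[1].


BFS queue: start with [0]
Visit order: [0, 1, 3, 4, 2, 6, 5]


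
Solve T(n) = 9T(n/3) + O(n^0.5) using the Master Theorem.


a=9, b=3, c=0.5. log_3(9)=2 > c=0.5. Case 1: O(n^log_b(a)) = O(n^2)
Complexity: O(n^2)


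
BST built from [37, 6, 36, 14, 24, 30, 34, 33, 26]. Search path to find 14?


BST root = 37
Search for 14: compare at each node
Path: [37, 6, 36, 14]


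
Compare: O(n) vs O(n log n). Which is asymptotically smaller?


linear grows slower than linearithmic
O(n) is asymptotically smaller; O(n log n) grows faster


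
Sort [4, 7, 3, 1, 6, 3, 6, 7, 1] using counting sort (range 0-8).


Count array: [0, 2, 0, 2, 1, 0, 2, 2, 0]
Reconstruct: [1, 1, 3, 3, 4, 6, 6, 7, 7]


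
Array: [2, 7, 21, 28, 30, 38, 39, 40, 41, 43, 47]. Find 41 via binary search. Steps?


Search for 41:
[0,10] mid=5 arr[5]=38
[6,10] mid=8 arr[8]=41
Total: 2 comparisons


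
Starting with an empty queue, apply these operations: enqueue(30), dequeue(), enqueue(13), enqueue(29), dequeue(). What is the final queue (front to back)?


enqueue(30) -> [30]
dequeue() returns 30 -> []
enqueue(13) -> [13]
enqueue(29) -> [13, 29]
dequeue() returns 13 -> [29]
Final queue (front to back): [29]


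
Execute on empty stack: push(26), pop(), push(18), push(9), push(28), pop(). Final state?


push(26) -> [26]
pop() returns 26 -> []
push(18) -> [18]
push(9) -> [18, 9]
push(28) -> [18, 9, 28]
pop() returns 28 -> [18, 9]
Final stack (bottom to top): [18, 9]


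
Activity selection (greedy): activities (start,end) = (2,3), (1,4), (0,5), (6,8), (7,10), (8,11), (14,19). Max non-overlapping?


Greedy: pick earliest-ending, then skip overlaps.
Selected (4 activities): [(2, 3), (6, 8), (8, 11), (14, 19)]


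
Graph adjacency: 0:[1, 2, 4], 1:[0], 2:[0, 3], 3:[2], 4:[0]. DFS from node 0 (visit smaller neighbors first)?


DFS stack-based: start with [0]
Visit order: [0, 1, 2, 3, 4]


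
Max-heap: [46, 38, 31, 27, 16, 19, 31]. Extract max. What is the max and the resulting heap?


Max = 46
Replace root with last, heapify down
Resulting heap: [38, 31, 31, 27, 16, 19]


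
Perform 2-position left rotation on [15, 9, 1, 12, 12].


Left rotate by 2: [1, 12, 12, 15, 9]


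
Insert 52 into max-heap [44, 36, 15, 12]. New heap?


Append 52: [44, 36, 15, 12, 52]
Bubble up: swap idx 4(52) with idx 1(36); swap idx 1(52) with idx 0(44)
Result: [52, 44, 15, 12, 36]


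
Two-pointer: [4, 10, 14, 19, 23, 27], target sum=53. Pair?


Two pointers: lo=0, hi=5
No pair sums to 53


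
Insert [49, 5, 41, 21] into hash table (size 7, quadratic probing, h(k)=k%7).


Insertions: 49->slot 0; 5->slot 5; 41->slot 6; 21->slot 1
Table: [49, 21, None, None, None, 5, 41]


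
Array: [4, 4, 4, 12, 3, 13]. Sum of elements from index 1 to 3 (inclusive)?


Prefix sums: [0, 4, 8, 12, 24, 27, 40]
Sum[1..3] = prefix[4] - prefix[1] = 24 - 4 = 20


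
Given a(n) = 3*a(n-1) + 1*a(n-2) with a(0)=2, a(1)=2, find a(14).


Build bottom-up:
...a(12)=1217522, a(13)=4021202, a(14)=3*4021202+1*1217522=13281128


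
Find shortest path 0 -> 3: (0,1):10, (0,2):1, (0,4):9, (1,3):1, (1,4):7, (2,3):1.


Dijkstra from 0:
Distances: {0: 0, 1: 3, 2: 1, 3: 2, 4: 9}
Shortest distance to 3 = 2, path = [0, 2, 3]


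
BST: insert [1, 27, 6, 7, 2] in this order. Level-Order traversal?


Root = 1; build tree by BST insertion.
Level-Order traversal: [1, 27, 6, 2, 7]


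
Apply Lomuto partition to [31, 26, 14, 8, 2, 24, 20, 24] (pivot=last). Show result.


Elements <= 24 go left of pivot.
Result: [14, 8, 2, 24, 20, 24, 31, 26], pivot at index 5


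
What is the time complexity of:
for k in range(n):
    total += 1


Per nesting level: O(n) = O(n)
Complexity: O(n)


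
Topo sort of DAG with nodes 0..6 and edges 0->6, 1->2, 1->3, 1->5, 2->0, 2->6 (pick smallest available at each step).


Kahn's algorithm, process smallest node first
Order: [1, 2, 0, 3, 4, 5, 6]


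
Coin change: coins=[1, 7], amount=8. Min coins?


dp[0]=0; dp[i]=1+min(dp[i-c] for c in coins)
...dp[3]=3, dp[4]=4, dp[5]=5, dp[6]=6, dp[7]=1, dp[8]=2
Minimum coins for 8 = 2


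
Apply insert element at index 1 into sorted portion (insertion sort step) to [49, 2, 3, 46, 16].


After one pass: [2, 49, 3, 46, 16]


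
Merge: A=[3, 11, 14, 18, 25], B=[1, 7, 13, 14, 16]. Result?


Compare heads, take smaller each step.
Merged: [1, 3, 7, 11, 13, 14, 14, 16, 18, 25]


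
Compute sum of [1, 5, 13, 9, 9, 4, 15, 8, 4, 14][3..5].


Prefix sums: [0, 1, 6, 19, 28, 37, 41, 56, 64, 68, 82]
Sum[3..5] = prefix[6] - prefix[3] = 41 - 19 = 22


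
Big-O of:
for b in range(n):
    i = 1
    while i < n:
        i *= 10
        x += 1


Per nesting level: O(n) * O(log n) = O(n log n)
Complexity: O(n log n)


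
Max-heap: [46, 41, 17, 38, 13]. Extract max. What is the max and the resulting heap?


Max = 46
Replace root with last, heapify down
Resulting heap: [41, 38, 17, 13]


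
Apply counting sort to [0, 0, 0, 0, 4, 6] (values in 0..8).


Count array: [4, 0, 0, 0, 1, 0, 1, 0, 0]
Reconstruct: [0, 0, 0, 0, 4, 6]


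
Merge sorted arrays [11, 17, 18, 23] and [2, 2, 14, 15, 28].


Compare heads, take smaller each step.
Merged: [2, 2, 11, 14, 15, 17, 18, 23, 28]


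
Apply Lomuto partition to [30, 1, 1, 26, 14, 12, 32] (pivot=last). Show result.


Elements <= 32 go left of pivot.
Result: [30, 1, 1, 26, 14, 12, 32], pivot at index 6


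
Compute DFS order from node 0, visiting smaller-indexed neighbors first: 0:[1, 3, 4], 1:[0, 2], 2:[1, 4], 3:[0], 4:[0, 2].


DFS stack-based: start with [0]
Visit order: [0, 1, 2, 4, 3]


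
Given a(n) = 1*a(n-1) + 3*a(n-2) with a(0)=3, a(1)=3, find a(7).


Build bottom-up:
...a(5)=120, a(6)=291, a(7)=1*291+3*120=651


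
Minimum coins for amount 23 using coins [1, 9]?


dp[0]=0; dp[i]=1+min(dp[i-c] for c in coins)
...dp[18]=2, dp[19]=3, dp[20]=4, dp[21]=5, dp[22]=6, dp[23]=7
Minimum coins for 23 = 7


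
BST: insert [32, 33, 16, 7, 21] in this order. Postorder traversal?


Root = 32; build tree by BST insertion.
Postorder traversal: [7, 21, 16, 33, 32]


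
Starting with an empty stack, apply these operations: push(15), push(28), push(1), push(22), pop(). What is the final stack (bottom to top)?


push(15) -> [15]
push(28) -> [15, 28]
push(1) -> [15, 28, 1]
push(22) -> [15, 28, 1, 22]
pop() returns 22 -> [15, 28, 1]
Final stack (bottom to top): [15, 28, 1]


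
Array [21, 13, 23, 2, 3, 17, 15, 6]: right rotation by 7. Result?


Right rotate by 7: [13, 23, 2, 3, 17, 15, 6, 21]


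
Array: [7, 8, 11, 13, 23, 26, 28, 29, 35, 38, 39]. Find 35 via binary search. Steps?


Search for 35:
[0,10] mid=5 arr[5]=26
[6,10] mid=8 arr[8]=35
Total: 2 comparisons


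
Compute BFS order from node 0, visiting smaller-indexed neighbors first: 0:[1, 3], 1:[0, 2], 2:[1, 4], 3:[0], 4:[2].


BFS queue: start with [0]
Visit order: [0, 1, 3, 2, 4]


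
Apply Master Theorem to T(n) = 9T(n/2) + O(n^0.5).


a=9, b=2, c=0.5. log_2(9)=3.170 > c=0.5. Case 1: O(n^log_b(a)) = O(n^3.170)
Complexity: O(n^3.170)


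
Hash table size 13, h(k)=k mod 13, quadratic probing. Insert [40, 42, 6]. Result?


Insertions: 40->slot 1; 42->slot 3; 6->slot 6
Table: [None, 40, None, 42, None, None, 6, None, None, None, None, None, None]


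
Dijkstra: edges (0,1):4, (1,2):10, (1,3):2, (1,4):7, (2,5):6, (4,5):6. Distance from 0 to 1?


Dijkstra from 0:
Distances: {0: 0, 1: 4, 2: 14, 3: 6, 4: 11, 5: 17}
Shortest distance to 1 = 4, path = [0, 1]


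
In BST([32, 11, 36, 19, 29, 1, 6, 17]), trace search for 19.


BST root = 32
Search for 19: compare at each node
Path: [32, 11, 19]


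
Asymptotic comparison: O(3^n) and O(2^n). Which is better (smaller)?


exponential grows slower than exponential (base 3)
O(2^n) is asymptotically smaller; O(3^n) grows faster


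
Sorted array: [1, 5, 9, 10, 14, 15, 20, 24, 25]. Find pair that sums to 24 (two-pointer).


Two pointers: lo=0, hi=8
Found pair: (9, 15) summing to 24


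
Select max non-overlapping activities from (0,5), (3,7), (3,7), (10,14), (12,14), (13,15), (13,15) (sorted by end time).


Greedy: pick earliest-ending, then skip overlaps.
Selected (2 activities): [(0, 5), (10, 14)]


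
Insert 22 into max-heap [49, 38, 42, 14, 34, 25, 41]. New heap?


Append 22: [49, 38, 42, 14, 34, 25, 41, 22]
Bubble up: swap idx 7(22) with idx 3(14)
Result: [49, 38, 42, 22, 34, 25, 41, 14]


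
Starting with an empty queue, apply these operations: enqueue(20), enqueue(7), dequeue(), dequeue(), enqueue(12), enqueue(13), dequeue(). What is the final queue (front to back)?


enqueue(20) -> [20]
enqueue(7) -> [20, 7]
dequeue() returns 20 -> [7]
dequeue() returns 7 -> []
enqueue(12) -> [12]
enqueue(13) -> [12, 13]
dequeue() returns 12 -> [13]
Final queue (front to back): [13]


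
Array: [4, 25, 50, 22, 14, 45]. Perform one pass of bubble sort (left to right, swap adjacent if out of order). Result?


After one pass: [4, 25, 22, 14, 45, 50]


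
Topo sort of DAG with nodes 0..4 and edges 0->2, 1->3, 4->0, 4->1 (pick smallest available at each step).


Kahn's algorithm, process smallest node first
Order: [4, 0, 1, 2, 3]


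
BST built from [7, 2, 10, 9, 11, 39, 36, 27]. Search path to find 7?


BST root = 7
Search for 7: compare at each node
Path: [7]


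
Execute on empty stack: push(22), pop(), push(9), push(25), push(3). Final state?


push(22) -> [22]
pop() returns 22 -> []
push(9) -> [9]
push(25) -> [9, 25]
push(3) -> [9, 25, 3]
Final stack (bottom to top): [9, 25, 3]


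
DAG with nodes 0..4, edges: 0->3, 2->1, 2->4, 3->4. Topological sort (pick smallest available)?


Kahn's algorithm, process smallest node first
Order: [0, 2, 1, 3, 4]


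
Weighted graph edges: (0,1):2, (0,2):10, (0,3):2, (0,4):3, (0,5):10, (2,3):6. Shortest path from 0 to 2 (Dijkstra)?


Dijkstra from 0:
Distances: {0: 0, 1: 2, 2: 8, 3: 2, 4: 3, 5: 10}
Shortest distance to 2 = 8, path = [0, 3, 2]


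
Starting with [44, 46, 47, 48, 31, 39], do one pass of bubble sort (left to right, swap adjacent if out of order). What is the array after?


After one pass: [44, 46, 47, 31, 39, 48]


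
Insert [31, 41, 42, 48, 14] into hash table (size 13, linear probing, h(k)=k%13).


Insertions: 31->slot 5; 41->slot 2; 42->slot 3; 48->slot 9; 14->slot 1
Table: [None, 14, 41, 42, None, 31, None, None, None, 48, None, None, None]


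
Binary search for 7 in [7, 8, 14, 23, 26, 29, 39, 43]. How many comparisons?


Search for 7:
[0,7] mid=3 arr[3]=23
[0,2] mid=1 arr[1]=8
[0,0] mid=0 arr[0]=7
Total: 3 comparisons


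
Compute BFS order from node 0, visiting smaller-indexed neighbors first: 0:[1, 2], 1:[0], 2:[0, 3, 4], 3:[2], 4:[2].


BFS queue: start with [0]
Visit order: [0, 1, 2, 3, 4]


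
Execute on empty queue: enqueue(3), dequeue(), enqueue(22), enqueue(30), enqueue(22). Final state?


enqueue(3) -> [3]
dequeue() returns 3 -> []
enqueue(22) -> [22]
enqueue(30) -> [22, 30]
enqueue(22) -> [22, 30, 22]
Final queue (front to back): [22, 30, 22]


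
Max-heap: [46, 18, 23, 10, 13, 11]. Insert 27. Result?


Append 27: [46, 18, 23, 10, 13, 11, 27]
Bubble up: swap idx 6(27) with idx 2(23)
Result: [46, 18, 27, 10, 13, 11, 23]


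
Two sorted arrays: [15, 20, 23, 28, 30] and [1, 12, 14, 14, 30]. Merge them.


Compare heads, take smaller each step.
Merged: [1, 12, 14, 14, 15, 20, 23, 28, 30, 30]


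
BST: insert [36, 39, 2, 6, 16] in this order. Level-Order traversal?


Root = 36; build tree by BST insertion.
Level-Order traversal: [36, 2, 39, 6, 16]


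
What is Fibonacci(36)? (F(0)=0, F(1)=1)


F(n)=F(n-1)+F(n-2)
...F(34)=5702887, F(35)=9227465, F(36)=14930352


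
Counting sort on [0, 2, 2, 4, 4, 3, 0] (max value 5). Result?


Count array: [2, 0, 2, 1, 2, 0]
Reconstruct: [0, 0, 2, 2, 3, 4, 4]


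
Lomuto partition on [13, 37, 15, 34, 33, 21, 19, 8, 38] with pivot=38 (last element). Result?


Elements <= 38 go left of pivot.
Result: [13, 37, 15, 34, 33, 21, 19, 8, 38], pivot at index 8


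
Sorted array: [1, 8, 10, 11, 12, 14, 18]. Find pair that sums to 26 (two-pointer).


Two pointers: lo=0, hi=6
Found pair: (8, 18) summing to 26


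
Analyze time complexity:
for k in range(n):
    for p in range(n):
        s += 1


Per nesting level: O(n) * O(n) = O(n^2)
Complexity: O(n^2)


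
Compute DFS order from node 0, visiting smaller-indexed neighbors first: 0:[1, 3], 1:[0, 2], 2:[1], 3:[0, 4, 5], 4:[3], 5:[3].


DFS stack-based: start with [0]
Visit order: [0, 1, 2, 3, 4, 5]


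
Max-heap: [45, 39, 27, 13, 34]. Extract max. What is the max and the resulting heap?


Max = 45
Replace root with last, heapify down
Resulting heap: [39, 34, 27, 13]


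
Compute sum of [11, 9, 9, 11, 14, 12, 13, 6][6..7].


Prefix sums: [0, 11, 20, 29, 40, 54, 66, 79, 85]
Sum[6..7] = prefix[8] - prefix[6] = 85 - 66 = 19


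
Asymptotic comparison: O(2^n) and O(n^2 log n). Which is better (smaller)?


n^2 log n grows slower than exponential
O(n^2 log n) is asymptotically smaller; O(2^n) grows faster


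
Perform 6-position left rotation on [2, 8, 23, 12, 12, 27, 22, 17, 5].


Left rotate by 6: [22, 17, 5, 2, 8, 23, 12, 12, 27]


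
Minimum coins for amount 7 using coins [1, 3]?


dp[0]=0; dp[i]=1+min(dp[i-c] for c in coins)
...dp[2]=2, dp[3]=1, dp[4]=2, dp[5]=3, dp[6]=2, dp[7]=3
Minimum coins for 7 = 3


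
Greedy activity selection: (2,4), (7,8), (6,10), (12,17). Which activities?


Greedy: pick earliest-ending, then skip overlaps.
Selected (3 activities): [(2, 4), (7, 8), (12, 17)]


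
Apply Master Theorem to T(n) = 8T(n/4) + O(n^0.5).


a=8, b=4, c=0.5. log_4(8)=1.5 > c=0.5. Case 1: O(n^log_b(a)) = O(n^1.500)
Complexity: O(n^1.500)


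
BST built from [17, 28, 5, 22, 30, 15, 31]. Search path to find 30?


BST root = 17
Search for 30: compare at each node
Path: [17, 28, 30]


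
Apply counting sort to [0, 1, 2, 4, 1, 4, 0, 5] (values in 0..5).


Count array: [2, 2, 1, 0, 2, 1]
Reconstruct: [0, 0, 1, 1, 2, 4, 4, 5]


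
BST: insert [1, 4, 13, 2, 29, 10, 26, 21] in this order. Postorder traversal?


Root = 1; build tree by BST insertion.
Postorder traversal: [2, 10, 21, 26, 29, 13, 4, 1]


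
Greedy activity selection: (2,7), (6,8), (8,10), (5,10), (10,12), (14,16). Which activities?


Greedy: pick earliest-ending, then skip overlaps.
Selected (4 activities): [(2, 7), (8, 10), (10, 12), (14, 16)]


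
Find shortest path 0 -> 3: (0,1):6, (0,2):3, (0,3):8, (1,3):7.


Dijkstra from 0:
Distances: {0: 0, 1: 6, 2: 3, 3: 8}
Shortest distance to 3 = 8, path = [0, 3]


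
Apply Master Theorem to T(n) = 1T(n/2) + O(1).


a=1, b=2, c=0. log_2(1)=0 = c=0. Case 2: O(n^c log n) = O(log n)
Complexity: O(log n)


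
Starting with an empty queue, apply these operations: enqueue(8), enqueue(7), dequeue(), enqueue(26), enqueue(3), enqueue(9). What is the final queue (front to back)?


enqueue(8) -> [8]
enqueue(7) -> [8, 7]
dequeue() returns 8 -> [7]
enqueue(26) -> [7, 26]
enqueue(3) -> [7, 26, 3]
enqueue(9) -> [7, 26, 3, 9]
Final queue (front to back): [7, 26, 3, 9]


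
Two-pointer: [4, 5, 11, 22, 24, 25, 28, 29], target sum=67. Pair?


Two pointers: lo=0, hi=7
No pair sums to 67


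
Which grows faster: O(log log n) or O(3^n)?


double-logarithmic grows slower than exponential (base 3)
O(log log n) is asymptotically smaller; O(3^n) grows faster


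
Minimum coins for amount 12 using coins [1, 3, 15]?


dp[0]=0; dp[i]=1+min(dp[i-c] for c in coins)
...dp[7]=3, dp[8]=4, dp[9]=3, dp[10]=4, dp[11]=5, dp[12]=4
Minimum coins for 12 = 4


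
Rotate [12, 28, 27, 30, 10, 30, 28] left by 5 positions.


Left rotate by 5: [30, 28, 12, 28, 27, 30, 10]


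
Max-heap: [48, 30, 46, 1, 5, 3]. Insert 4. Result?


Append 4: [48, 30, 46, 1, 5, 3, 4]
Bubble up: no swaps needed
Result: [48, 30, 46, 1, 5, 3, 4]


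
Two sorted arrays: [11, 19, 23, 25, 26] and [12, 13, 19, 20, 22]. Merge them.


Compare heads, take smaller each step.
Merged: [11, 12, 13, 19, 19, 20, 22, 23, 25, 26]


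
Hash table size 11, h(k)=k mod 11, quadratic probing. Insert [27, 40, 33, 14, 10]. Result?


Insertions: 27->slot 5; 40->slot 7; 33->slot 0; 14->slot 3; 10->slot 10
Table: [33, None, None, 14, None, 27, None, 40, None, None, 10]
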